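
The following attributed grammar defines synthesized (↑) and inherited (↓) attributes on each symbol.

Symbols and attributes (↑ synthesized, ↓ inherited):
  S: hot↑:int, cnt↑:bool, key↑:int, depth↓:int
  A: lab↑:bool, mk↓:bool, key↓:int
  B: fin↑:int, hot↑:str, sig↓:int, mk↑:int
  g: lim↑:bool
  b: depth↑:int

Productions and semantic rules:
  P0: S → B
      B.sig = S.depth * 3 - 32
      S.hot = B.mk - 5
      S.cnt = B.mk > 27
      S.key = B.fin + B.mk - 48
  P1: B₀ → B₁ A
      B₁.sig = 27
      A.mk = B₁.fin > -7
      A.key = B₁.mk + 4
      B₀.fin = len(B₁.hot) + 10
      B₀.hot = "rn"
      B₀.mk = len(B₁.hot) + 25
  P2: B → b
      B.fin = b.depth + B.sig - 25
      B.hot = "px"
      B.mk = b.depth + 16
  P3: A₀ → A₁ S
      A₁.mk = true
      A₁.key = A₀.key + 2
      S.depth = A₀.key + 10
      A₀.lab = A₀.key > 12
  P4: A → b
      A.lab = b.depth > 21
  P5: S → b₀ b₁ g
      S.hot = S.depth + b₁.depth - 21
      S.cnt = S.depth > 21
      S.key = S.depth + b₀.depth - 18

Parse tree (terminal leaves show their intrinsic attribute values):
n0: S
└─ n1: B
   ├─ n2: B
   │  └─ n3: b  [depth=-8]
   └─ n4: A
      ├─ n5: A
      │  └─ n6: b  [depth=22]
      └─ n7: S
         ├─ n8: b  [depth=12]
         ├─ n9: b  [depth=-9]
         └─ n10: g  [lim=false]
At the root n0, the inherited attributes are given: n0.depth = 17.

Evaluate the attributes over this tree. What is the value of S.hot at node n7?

1. n0.depth = 17  [given at root]
2. n1.sig = 19  [S.depth * 3 - 32]
3. n2.sig = 27  [27]
4. n3.depth = -8  [terminal]
5. n2.fin = -6  [b.depth + B.sig - 25]
6. n2.hot = "px"  ["px"]
7. n2.mk = 8  [b.depth + 16]
8. n4.mk = true  [B₁.fin > -7]
9. n4.key = 12  [B₁.mk + 4]
10. n5.mk = true  [true]
11. n5.key = 14  [A₀.key + 2]
12. n6.depth = 22  [terminal]
13. n5.lab = true  [b.depth > 21]
14. n7.depth = 22  [A₀.key + 10]
15. n8.depth = 12  [terminal]
16. n9.depth = -9  [terminal]
17. n10.lim = false  [terminal]
18. n7.hot = -8  [S.depth + b₁.depth - 21]
19. n7.cnt = true  [S.depth > 21]
20. n7.key = 16  [S.depth + b₀.depth - 18]
21. n4.lab = false  [A₀.key > 12]
22. n1.fin = 12  [len(B₁.hot) + 10]
23. n1.hot = "rn"  ["rn"]
24. n1.mk = 27  [len(B₁.hot) + 25]
25. n0.hot = 22  [B.mk - 5]
26. n0.cnt = false  [B.mk > 27]
27. n0.key = -9  [B.fin + B.mk - 48]

-8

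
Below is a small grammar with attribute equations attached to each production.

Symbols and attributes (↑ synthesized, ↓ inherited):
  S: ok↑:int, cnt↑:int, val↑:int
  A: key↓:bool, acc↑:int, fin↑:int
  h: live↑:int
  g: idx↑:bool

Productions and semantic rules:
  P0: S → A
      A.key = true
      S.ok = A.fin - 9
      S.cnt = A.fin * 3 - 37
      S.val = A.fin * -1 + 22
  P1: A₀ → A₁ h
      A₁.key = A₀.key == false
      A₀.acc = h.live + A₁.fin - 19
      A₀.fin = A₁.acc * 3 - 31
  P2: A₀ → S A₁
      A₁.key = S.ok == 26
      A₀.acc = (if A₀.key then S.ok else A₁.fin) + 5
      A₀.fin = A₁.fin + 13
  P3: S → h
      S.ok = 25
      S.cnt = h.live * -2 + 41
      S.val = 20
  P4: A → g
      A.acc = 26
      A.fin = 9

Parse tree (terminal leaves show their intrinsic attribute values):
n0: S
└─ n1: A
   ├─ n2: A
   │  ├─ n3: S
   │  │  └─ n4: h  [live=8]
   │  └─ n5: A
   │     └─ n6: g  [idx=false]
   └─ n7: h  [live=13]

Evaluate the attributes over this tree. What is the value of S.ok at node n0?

1. n1.key = true  [true]
2. n2.key = false  [A₀.key == false]
3. n4.live = 8  [terminal]
4. n3.ok = 25  [25]
5. n3.cnt = 25  [h.live * -2 + 41]
6. n3.val = 20  [20]
7. n5.key = false  [S.ok == 26]
8. n6.idx = false  [terminal]
9. n5.acc = 26  [26]
10. n5.fin = 9  [9]
11. n2.acc = 14  [(if A₀.key then S.ok else A₁.fin) + 5]
12. n2.fin = 22  [A₁.fin + 13]
13. n7.live = 13  [terminal]
14. n1.acc = 16  [h.live + A₁.fin - 19]
15. n1.fin = 11  [A₁.acc * 3 - 31]
16. n0.ok = 2  [A.fin - 9]
17. n0.cnt = -4  [A.fin * 3 - 37]
18. n0.val = 11  [A.fin * -1 + 22]

2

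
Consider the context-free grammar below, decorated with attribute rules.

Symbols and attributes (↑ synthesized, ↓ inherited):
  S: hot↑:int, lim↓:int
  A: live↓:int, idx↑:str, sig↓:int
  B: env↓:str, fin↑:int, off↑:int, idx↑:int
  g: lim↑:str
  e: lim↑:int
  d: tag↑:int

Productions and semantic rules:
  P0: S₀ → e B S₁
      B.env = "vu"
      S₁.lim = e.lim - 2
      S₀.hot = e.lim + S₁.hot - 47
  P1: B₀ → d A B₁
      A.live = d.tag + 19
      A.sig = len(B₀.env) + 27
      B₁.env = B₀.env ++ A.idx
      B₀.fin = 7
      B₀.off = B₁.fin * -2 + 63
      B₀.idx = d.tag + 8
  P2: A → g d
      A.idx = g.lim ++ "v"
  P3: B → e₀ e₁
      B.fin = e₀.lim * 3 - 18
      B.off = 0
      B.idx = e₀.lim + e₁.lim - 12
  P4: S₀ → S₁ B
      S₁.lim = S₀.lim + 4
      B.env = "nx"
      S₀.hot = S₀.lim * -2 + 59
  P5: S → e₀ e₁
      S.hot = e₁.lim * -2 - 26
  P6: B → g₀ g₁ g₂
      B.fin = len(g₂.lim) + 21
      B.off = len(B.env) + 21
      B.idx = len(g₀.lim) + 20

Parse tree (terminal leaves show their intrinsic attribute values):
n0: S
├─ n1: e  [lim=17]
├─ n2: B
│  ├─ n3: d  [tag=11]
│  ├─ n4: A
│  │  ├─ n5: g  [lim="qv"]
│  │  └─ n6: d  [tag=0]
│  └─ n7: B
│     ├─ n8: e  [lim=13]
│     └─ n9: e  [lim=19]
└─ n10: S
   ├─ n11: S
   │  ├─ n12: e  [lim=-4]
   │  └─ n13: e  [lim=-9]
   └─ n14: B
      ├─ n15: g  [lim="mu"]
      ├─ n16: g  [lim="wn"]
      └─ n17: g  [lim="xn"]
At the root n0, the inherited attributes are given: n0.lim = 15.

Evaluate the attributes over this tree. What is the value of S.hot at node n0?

-1

1. n0.lim = 15  [given at root]
2. n1.lim = 17  [terminal]
3. n2.env = "vu"  ["vu"]
4. n3.tag = 11  [terminal]
5. n4.live = 30  [d.tag + 19]
6. n4.sig = 29  [len(B₀.env) + 27]
7. n5.lim = "qv"  [terminal]
8. n6.tag = 0  [terminal]
9. n4.idx = "qvv"  [g.lim ++ "v"]
10. n7.env = "vuqvv"  [B₀.env ++ A.idx]
11. n8.lim = 13  [terminal]
12. n9.lim = 19  [terminal]
13. n7.fin = 21  [e₀.lim * 3 - 18]
14. n7.off = 0  [0]
15. n7.idx = 20  [e₀.lim + e₁.lim - 12]
16. n2.fin = 7  [7]
17. n2.off = 21  [B₁.fin * -2 + 63]
18. n2.idx = 19  [d.tag + 8]
19. n10.lim = 15  [e.lim - 2]
20. n11.lim = 19  [S₀.lim + 4]
21. n12.lim = -4  [terminal]
22. n13.lim = -9  [terminal]
23. n11.hot = -8  [e₁.lim * -2 - 26]
24. n14.env = "nx"  ["nx"]
25. n15.lim = "mu"  [terminal]
26. n16.lim = "wn"  [terminal]
27. n17.lim = "xn"  [terminal]
28. n14.fin = 23  [len(g₂.lim) + 21]
29. n14.off = 23  [len(B.env) + 21]
30. n14.idx = 22  [len(g₀.lim) + 20]
31. n10.hot = 29  [S₀.lim * -2 + 59]
32. n0.hot = -1  [e.lim + S₁.hot - 47]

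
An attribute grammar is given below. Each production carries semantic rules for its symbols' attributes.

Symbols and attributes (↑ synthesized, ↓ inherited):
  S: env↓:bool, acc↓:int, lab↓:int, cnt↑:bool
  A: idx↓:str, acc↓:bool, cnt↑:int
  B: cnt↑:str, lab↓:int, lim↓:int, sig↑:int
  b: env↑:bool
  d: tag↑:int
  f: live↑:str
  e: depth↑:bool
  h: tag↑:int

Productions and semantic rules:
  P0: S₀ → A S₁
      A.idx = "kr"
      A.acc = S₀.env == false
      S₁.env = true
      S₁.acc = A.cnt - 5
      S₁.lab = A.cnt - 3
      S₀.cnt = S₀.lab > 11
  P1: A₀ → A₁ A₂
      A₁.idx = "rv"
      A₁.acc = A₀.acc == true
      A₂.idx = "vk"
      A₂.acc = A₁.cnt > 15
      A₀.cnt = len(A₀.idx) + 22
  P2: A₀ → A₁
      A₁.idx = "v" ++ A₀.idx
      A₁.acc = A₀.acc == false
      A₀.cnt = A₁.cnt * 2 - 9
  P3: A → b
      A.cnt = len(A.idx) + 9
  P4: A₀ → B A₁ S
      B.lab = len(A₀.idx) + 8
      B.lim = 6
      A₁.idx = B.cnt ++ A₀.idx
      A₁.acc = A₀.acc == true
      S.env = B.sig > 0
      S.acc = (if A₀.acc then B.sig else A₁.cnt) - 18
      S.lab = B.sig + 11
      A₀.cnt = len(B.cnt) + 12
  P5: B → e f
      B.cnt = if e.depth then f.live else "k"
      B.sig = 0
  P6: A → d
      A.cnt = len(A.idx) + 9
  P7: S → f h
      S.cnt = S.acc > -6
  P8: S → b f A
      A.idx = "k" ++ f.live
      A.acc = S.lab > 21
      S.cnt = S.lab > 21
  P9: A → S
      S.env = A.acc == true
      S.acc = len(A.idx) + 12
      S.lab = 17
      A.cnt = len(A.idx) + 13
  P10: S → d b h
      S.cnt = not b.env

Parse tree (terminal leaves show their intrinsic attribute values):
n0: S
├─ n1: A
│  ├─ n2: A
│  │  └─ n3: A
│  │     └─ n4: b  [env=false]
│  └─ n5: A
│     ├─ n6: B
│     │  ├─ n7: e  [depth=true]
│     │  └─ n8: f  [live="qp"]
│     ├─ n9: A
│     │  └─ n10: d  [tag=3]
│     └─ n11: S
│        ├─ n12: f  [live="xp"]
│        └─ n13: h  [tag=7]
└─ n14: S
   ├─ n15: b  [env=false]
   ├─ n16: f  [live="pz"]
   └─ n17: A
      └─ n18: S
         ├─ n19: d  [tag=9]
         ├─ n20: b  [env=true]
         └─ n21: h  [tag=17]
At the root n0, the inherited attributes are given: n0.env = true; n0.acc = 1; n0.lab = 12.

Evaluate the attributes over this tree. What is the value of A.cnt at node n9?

1. n0.env = true  [given at root]
2. n0.acc = 1  [given at root]
3. n0.lab = 12  [given at root]
4. n1.idx = "kr"  ["kr"]
5. n1.acc = false  [S₀.env == false]
6. n2.idx = "rv"  ["rv"]
7. n2.acc = false  [A₀.acc == true]
8. n3.idx = "vrv"  ["v" ++ A₀.idx]
9. n3.acc = true  [A₀.acc == false]
10. n4.env = false  [terminal]
11. n3.cnt = 12  [len(A.idx) + 9]
12. n2.cnt = 15  [A₁.cnt * 2 - 9]
13. n5.idx = "vk"  ["vk"]
14. n5.acc = false  [A₁.cnt > 15]
15. n6.lab = 10  [len(A₀.idx) + 8]
16. n6.lim = 6  [6]
17. n7.depth = true  [terminal]
18. n8.live = "qp"  [terminal]
19. n6.cnt = "qp"  [if e.depth then f.live else "k"]
20. n6.sig = 0  [0]
21. n9.idx = "qpvk"  [B.cnt ++ A₀.idx]
22. n9.acc = false  [A₀.acc == true]
23. n10.tag = 3  [terminal]
24. n9.cnt = 13  [len(A.idx) + 9]
25. n11.env = false  [B.sig > 0]
26. n11.acc = -5  [(if A₀.acc then B.sig else A₁.cnt) - 18]
27. n11.lab = 11  [B.sig + 11]
28. n12.live = "xp"  [terminal]
29. n13.tag = 7  [terminal]
30. n11.cnt = true  [S.acc > -6]
31. n5.cnt = 14  [len(B.cnt) + 12]
32. n1.cnt = 24  [len(A₀.idx) + 22]
33. n14.env = true  [true]
34. n14.acc = 19  [A.cnt - 5]
35. n14.lab = 21  [A.cnt - 3]
36. n15.env = false  [terminal]
37. n16.live = "pz"  [terminal]
38. n17.idx = "kpz"  ["k" ++ f.live]
39. n17.acc = false  [S.lab > 21]
40. n18.env = false  [A.acc == true]
41. n18.acc = 15  [len(A.idx) + 12]
42. n18.lab = 17  [17]
43. n19.tag = 9  [terminal]
44. n20.env = true  [terminal]
45. n21.tag = 17  [terminal]
46. n18.cnt = false  [not b.env]
47. n17.cnt = 16  [len(A.idx) + 13]
48. n14.cnt = false  [S.lab > 21]
49. n0.cnt = true  [S₀.lab > 11]

13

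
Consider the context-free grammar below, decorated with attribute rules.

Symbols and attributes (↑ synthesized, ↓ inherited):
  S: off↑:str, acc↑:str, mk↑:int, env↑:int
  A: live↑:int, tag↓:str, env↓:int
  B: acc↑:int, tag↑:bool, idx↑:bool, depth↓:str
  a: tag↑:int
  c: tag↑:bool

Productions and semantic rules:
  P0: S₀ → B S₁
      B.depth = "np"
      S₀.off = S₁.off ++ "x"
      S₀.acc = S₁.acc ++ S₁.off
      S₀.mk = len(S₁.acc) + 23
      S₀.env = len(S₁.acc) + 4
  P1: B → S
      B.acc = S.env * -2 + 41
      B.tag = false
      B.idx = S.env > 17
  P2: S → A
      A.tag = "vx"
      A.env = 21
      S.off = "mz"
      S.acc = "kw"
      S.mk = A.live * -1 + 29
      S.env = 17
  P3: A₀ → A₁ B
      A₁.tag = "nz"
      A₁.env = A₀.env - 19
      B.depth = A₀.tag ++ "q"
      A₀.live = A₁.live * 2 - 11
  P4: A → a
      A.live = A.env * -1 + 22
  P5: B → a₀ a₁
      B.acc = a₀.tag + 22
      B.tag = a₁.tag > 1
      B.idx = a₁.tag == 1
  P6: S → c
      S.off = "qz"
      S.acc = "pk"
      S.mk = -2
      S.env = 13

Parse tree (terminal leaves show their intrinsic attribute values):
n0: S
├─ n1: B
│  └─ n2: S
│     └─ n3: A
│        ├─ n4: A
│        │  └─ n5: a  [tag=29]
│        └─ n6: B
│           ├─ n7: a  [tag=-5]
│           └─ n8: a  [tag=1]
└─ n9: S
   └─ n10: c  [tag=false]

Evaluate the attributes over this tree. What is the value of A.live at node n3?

1. n1.depth = "np"  ["np"]
2. n3.tag = "vx"  ["vx"]
3. n3.env = 21  [21]
4. n4.tag = "nz"  ["nz"]
5. n4.env = 2  [A₀.env - 19]
6. n5.tag = 29  [terminal]
7. n4.live = 20  [A.env * -1 + 22]
8. n6.depth = "vxq"  [A₀.tag ++ "q"]
9. n7.tag = -5  [terminal]
10. n8.tag = 1  [terminal]
11. n6.acc = 17  [a₀.tag + 22]
12. n6.tag = false  [a₁.tag > 1]
13. n6.idx = true  [a₁.tag == 1]
14. n3.live = 29  [A₁.live * 2 - 11]
15. n2.off = "mz"  ["mz"]
16. n2.acc = "kw"  ["kw"]
17. n2.mk = 0  [A.live * -1 + 29]
18. n2.env = 17  [17]
19. n1.acc = 7  [S.env * -2 + 41]
20. n1.tag = false  [false]
21. n1.idx = false  [S.env > 17]
22. n10.tag = false  [terminal]
23. n9.off = "qz"  ["qz"]
24. n9.acc = "pk"  ["pk"]
25. n9.mk = -2  [-2]
26. n9.env = 13  [13]
27. n0.off = "qzx"  [S₁.off ++ "x"]
28. n0.acc = "pkqz"  [S₁.acc ++ S₁.off]
29. n0.mk = 25  [len(S₁.acc) + 23]
30. n0.env = 6  [len(S₁.acc) + 4]

29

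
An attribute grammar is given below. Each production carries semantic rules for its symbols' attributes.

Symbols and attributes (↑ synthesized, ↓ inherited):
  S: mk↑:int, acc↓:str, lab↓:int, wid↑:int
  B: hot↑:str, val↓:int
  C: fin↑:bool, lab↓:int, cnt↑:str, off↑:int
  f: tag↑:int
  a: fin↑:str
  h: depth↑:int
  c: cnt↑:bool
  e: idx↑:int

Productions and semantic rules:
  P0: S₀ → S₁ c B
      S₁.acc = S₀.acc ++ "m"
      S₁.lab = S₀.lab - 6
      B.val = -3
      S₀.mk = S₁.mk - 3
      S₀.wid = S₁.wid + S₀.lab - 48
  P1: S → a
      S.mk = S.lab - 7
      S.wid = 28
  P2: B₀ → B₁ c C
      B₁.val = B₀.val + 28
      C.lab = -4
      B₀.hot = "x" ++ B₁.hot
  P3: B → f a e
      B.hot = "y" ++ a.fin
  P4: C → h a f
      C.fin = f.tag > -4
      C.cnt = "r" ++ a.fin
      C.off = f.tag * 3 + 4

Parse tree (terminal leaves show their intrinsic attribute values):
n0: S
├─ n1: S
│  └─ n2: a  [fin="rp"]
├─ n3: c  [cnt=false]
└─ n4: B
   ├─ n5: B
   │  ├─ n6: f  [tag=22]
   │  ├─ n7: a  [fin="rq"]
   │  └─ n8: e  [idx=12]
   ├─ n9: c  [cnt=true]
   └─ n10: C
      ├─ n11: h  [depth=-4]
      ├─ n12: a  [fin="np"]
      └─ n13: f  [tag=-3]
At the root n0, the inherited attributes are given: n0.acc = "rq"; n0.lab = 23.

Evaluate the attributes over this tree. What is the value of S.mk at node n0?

1. n0.acc = "rq"  [given at root]
2. n0.lab = 23  [given at root]
3. n1.acc = "rqm"  [S₀.acc ++ "m"]
4. n1.lab = 17  [S₀.lab - 6]
5. n2.fin = "rp"  [terminal]
6. n1.mk = 10  [S.lab - 7]
7. n1.wid = 28  [28]
8. n3.cnt = false  [terminal]
9. n4.val = -3  [-3]
10. n5.val = 25  [B₀.val + 28]
11. n6.tag = 22  [terminal]
12. n7.fin = "rq"  [terminal]
13. n8.idx = 12  [terminal]
14. n5.hot = "yrq"  ["y" ++ a.fin]
15. n9.cnt = true  [terminal]
16. n10.lab = -4  [-4]
17. n11.depth = -4  [terminal]
18. n12.fin = "np"  [terminal]
19. n13.tag = -3  [terminal]
20. n10.fin = true  [f.tag > -4]
21. n10.cnt = "rnp"  ["r" ++ a.fin]
22. n10.off = -5  [f.tag * 3 + 4]
23. n4.hot = "xyrq"  ["x" ++ B₁.hot]
24. n0.mk = 7  [S₁.mk - 3]
25. n0.wid = 3  [S₁.wid + S₀.lab - 48]

7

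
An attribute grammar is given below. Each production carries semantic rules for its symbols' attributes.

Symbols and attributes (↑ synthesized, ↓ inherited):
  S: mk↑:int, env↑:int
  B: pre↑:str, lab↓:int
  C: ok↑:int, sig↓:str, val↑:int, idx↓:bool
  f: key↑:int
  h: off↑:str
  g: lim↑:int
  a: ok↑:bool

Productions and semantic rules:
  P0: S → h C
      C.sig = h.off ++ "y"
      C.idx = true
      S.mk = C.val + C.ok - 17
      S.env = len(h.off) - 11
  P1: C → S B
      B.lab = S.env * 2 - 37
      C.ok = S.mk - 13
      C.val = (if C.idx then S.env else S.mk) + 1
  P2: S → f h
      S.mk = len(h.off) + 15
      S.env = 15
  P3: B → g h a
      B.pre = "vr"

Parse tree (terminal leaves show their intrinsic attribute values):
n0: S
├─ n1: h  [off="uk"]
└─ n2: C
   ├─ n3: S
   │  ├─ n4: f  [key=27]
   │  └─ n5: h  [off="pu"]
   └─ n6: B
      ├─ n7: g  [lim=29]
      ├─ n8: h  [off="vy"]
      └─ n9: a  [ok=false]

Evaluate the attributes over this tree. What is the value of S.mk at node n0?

1. n1.off = "uk"  [terminal]
2. n2.sig = "uky"  [h.off ++ "y"]
3. n2.idx = true  [true]
4. n4.key = 27  [terminal]
5. n5.off = "pu"  [terminal]
6. n3.mk = 17  [len(h.off) + 15]
7. n3.env = 15  [15]
8. n6.lab = -7  [S.env * 2 - 37]
9. n7.lim = 29  [terminal]
10. n8.off = "vy"  [terminal]
11. n9.ok = false  [terminal]
12. n6.pre = "vr"  ["vr"]
13. n2.ok = 4  [S.mk - 13]
14. n2.val = 16  [(if C.idx then S.env else S.mk) + 1]
15. n0.mk = 3  [C.val + C.ok - 17]
16. n0.env = -9  [len(h.off) - 11]

3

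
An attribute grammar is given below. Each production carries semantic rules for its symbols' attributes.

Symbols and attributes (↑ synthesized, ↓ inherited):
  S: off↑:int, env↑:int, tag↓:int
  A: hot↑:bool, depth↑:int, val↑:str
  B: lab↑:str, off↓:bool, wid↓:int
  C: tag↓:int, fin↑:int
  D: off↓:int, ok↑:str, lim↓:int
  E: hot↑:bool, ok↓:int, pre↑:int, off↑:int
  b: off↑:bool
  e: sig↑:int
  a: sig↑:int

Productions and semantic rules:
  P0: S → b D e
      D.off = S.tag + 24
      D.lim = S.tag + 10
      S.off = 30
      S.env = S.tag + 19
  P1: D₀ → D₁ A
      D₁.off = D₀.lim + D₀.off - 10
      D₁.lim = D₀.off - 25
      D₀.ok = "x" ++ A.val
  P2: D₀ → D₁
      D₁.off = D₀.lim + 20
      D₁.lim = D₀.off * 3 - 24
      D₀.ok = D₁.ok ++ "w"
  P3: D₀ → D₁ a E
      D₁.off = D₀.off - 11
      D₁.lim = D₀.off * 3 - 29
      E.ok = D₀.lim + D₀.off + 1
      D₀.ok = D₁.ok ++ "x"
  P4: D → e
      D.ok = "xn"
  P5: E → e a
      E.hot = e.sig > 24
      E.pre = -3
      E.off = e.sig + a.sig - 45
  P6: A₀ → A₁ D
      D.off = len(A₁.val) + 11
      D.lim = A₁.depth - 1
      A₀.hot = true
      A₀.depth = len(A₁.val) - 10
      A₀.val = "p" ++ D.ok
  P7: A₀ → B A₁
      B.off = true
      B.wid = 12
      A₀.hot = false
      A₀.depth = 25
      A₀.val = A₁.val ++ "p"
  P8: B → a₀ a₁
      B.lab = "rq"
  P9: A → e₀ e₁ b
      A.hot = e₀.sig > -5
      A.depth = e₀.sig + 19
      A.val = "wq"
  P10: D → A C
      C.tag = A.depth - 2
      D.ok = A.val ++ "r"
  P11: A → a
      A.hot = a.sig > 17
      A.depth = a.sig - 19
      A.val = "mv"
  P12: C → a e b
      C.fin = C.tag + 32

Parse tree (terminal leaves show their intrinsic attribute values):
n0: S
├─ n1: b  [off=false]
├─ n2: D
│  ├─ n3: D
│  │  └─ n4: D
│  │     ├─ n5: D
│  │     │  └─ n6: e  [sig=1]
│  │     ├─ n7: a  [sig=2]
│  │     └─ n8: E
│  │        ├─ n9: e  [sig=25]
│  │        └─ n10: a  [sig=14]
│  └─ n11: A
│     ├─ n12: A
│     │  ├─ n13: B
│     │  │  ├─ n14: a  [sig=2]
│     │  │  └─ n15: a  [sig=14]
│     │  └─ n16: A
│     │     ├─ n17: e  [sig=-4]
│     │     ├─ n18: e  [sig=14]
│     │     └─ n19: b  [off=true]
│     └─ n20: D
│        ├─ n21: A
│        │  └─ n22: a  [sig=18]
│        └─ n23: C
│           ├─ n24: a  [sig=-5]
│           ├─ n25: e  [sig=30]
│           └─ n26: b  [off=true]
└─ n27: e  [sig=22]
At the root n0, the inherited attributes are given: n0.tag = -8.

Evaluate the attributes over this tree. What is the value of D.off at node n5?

0

1. n0.tag = -8  [given at root]
2. n1.off = false  [terminal]
3. n2.off = 16  [S.tag + 24]
4. n2.lim = 2  [S.tag + 10]
5. n3.off = 8  [D₀.lim + D₀.off - 10]
6. n3.lim = -9  [D₀.off - 25]
7. n4.off = 11  [D₀.lim + 20]
8. n4.lim = 0  [D₀.off * 3 - 24]
9. n5.off = 0  [D₀.off - 11]
10. n5.lim = 4  [D₀.off * 3 - 29]
11. n6.sig = 1  [terminal]
12. n5.ok = "xn"  ["xn"]
13. n7.sig = 2  [terminal]
14. n8.ok = 12  [D₀.lim + D₀.off + 1]
15. n9.sig = 25  [terminal]
16. n10.sig = 14  [terminal]
17. n8.hot = true  [e.sig > 24]
18. n8.pre = -3  [-3]
19. n8.off = -6  [e.sig + a.sig - 45]
20. n4.ok = "xnx"  [D₁.ok ++ "x"]
21. n3.ok = "xnxw"  [D₁.ok ++ "w"]
22. n13.off = true  [true]
23. n13.wid = 12  [12]
24. n14.sig = 2  [terminal]
25. n15.sig = 14  [terminal]
26. n13.lab = "rq"  ["rq"]
27. n17.sig = -4  [terminal]
28. n18.sig = 14  [terminal]
29. n19.off = true  [terminal]
30. n16.hot = true  [e₀.sig > -5]
31. n16.depth = 15  [e₀.sig + 19]
32. n16.val = "wq"  ["wq"]
33. n12.hot = false  [false]
34. n12.depth = 25  [25]
35. n12.val = "wqp"  [A₁.val ++ "p"]
36. n20.off = 14  [len(A₁.val) + 11]
37. n20.lim = 24  [A₁.depth - 1]
38. n22.sig = 18  [terminal]
39. n21.hot = true  [a.sig > 17]
40. n21.depth = -1  [a.sig - 19]
41. n21.val = "mv"  ["mv"]
42. n23.tag = -3  [A.depth - 2]
43. n24.sig = -5  [terminal]
44. n25.sig = 30  [terminal]
45. n26.off = true  [terminal]
46. n23.fin = 29  [C.tag + 32]
47. n20.ok = "mvr"  [A.val ++ "r"]
48. n11.hot = true  [true]
49. n11.depth = -7  [len(A₁.val) - 10]
50. n11.val = "pmvr"  ["p" ++ D.ok]
51. n2.ok = "xpmvr"  ["x" ++ A.val]
52. n27.sig = 22  [terminal]
53. n0.off = 30  [30]
54. n0.env = 11  [S.tag + 19]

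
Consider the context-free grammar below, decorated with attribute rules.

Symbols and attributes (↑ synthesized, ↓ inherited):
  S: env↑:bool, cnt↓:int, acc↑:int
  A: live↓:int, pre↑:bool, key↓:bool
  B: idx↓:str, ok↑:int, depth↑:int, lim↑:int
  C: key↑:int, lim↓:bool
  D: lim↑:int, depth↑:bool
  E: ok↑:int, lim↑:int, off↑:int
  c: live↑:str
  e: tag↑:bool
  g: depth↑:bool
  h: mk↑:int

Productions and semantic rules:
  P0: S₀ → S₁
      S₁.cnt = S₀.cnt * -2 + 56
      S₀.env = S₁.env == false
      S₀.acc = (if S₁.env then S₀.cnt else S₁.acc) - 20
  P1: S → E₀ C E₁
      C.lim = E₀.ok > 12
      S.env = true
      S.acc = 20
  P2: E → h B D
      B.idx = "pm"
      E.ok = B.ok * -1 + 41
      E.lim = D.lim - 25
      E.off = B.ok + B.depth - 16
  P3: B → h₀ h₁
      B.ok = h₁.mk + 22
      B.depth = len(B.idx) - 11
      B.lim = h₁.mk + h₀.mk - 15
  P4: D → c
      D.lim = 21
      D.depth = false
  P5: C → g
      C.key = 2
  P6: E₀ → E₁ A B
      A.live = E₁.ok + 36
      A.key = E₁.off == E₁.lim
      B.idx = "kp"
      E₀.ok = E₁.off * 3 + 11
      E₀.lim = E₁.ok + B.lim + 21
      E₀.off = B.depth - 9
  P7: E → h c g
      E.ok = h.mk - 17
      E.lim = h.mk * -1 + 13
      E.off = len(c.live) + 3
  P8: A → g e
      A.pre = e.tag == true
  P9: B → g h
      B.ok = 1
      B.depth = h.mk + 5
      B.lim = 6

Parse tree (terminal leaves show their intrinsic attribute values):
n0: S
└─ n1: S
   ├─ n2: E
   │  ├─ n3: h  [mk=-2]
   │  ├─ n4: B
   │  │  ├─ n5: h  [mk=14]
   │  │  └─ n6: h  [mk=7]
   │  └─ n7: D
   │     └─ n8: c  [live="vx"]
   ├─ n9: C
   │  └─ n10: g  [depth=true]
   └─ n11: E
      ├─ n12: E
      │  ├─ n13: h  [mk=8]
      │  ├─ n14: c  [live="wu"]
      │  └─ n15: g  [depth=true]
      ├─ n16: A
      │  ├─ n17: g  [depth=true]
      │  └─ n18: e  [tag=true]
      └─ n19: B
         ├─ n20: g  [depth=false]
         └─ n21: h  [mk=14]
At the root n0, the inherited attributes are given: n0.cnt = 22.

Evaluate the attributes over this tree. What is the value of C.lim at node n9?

false

1. n0.cnt = 22  [given at root]
2. n1.cnt = 12  [S₀.cnt * -2 + 56]
3. n3.mk = -2  [terminal]
4. n4.idx = "pm"  ["pm"]
5. n5.mk = 14  [terminal]
6. n6.mk = 7  [terminal]
7. n4.ok = 29  [h₁.mk + 22]
8. n4.depth = -9  [len(B.idx) - 11]
9. n4.lim = 6  [h₁.mk + h₀.mk - 15]
10. n8.live = "vx"  [terminal]
11. n7.lim = 21  [21]
12. n7.depth = false  [false]
13. n2.ok = 12  [B.ok * -1 + 41]
14. n2.lim = -4  [D.lim - 25]
15. n2.off = 4  [B.ok + B.depth - 16]
16. n9.lim = false  [E₀.ok > 12]
17. n10.depth = true  [terminal]
18. n9.key = 2  [2]
19. n13.mk = 8  [terminal]
20. n14.live = "wu"  [terminal]
21. n15.depth = true  [terminal]
22. n12.ok = -9  [h.mk - 17]
23. n12.lim = 5  [h.mk * -1 + 13]
24. n12.off = 5  [len(c.live) + 3]
25. n16.live = 27  [E₁.ok + 36]
26. n16.key = true  [E₁.off == E₁.lim]
27. n17.depth = true  [terminal]
28. n18.tag = true  [terminal]
29. n16.pre = true  [e.tag == true]
30. n19.idx = "kp"  ["kp"]
31. n20.depth = false  [terminal]
32. n21.mk = 14  [terminal]
33. n19.ok = 1  [1]
34. n19.depth = 19  [h.mk + 5]
35. n19.lim = 6  [6]
36. n11.ok = 26  [E₁.off * 3 + 11]
37. n11.lim = 18  [E₁.ok + B.lim + 21]
38. n11.off = 10  [B.depth - 9]
39. n1.env = true  [true]
40. n1.acc = 20  [20]
41. n0.env = false  [S₁.env == false]
42. n0.acc = 2  [(if S₁.env then S₀.cnt else S₁.acc) - 20]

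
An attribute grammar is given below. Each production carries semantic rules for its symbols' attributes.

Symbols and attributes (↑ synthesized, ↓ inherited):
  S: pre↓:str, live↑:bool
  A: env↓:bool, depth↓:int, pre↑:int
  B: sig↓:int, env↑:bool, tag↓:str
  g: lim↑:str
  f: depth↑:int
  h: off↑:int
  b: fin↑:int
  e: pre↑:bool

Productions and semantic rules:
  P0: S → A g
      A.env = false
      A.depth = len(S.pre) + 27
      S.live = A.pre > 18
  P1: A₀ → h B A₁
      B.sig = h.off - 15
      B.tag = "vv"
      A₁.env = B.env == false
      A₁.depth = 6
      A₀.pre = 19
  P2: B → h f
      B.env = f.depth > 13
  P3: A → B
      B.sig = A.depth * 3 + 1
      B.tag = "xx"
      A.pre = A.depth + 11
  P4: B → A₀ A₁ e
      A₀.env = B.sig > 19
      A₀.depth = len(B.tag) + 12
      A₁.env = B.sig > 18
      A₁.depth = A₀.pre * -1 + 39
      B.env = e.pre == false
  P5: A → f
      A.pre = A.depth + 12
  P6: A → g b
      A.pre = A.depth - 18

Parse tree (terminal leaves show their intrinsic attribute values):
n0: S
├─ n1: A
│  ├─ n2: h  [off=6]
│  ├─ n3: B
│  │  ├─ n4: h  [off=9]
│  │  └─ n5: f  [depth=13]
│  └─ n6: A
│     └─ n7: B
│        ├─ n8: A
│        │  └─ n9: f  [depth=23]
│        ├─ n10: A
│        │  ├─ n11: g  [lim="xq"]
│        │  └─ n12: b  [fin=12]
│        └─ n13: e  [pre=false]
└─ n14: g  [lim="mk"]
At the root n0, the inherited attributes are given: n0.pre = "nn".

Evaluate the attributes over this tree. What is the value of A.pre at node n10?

1. n0.pre = "nn"  [given at root]
2. n1.env = false  [false]
3. n1.depth = 29  [len(S.pre) + 27]
4. n2.off = 6  [terminal]
5. n3.sig = -9  [h.off - 15]
6. n3.tag = "vv"  ["vv"]
7. n4.off = 9  [terminal]
8. n5.depth = 13  [terminal]
9. n3.env = false  [f.depth > 13]
10. n6.env = true  [B.env == false]
11. n6.depth = 6  [6]
12. n7.sig = 19  [A.depth * 3 + 1]
13. n7.tag = "xx"  ["xx"]
14. n8.env = false  [B.sig > 19]
15. n8.depth = 14  [len(B.tag) + 12]
16. n9.depth = 23  [terminal]
17. n8.pre = 26  [A.depth + 12]
18. n10.env = true  [B.sig > 18]
19. n10.depth = 13  [A₀.pre * -1 + 39]
20. n11.lim = "xq"  [terminal]
21. n12.fin = 12  [terminal]
22. n10.pre = -5  [A.depth - 18]
23. n13.pre = false  [terminal]
24. n7.env = true  [e.pre == false]
25. n6.pre = 17  [A.depth + 11]
26. n1.pre = 19  [19]
27. n14.lim = "mk"  [terminal]
28. n0.live = true  [A.pre > 18]

-5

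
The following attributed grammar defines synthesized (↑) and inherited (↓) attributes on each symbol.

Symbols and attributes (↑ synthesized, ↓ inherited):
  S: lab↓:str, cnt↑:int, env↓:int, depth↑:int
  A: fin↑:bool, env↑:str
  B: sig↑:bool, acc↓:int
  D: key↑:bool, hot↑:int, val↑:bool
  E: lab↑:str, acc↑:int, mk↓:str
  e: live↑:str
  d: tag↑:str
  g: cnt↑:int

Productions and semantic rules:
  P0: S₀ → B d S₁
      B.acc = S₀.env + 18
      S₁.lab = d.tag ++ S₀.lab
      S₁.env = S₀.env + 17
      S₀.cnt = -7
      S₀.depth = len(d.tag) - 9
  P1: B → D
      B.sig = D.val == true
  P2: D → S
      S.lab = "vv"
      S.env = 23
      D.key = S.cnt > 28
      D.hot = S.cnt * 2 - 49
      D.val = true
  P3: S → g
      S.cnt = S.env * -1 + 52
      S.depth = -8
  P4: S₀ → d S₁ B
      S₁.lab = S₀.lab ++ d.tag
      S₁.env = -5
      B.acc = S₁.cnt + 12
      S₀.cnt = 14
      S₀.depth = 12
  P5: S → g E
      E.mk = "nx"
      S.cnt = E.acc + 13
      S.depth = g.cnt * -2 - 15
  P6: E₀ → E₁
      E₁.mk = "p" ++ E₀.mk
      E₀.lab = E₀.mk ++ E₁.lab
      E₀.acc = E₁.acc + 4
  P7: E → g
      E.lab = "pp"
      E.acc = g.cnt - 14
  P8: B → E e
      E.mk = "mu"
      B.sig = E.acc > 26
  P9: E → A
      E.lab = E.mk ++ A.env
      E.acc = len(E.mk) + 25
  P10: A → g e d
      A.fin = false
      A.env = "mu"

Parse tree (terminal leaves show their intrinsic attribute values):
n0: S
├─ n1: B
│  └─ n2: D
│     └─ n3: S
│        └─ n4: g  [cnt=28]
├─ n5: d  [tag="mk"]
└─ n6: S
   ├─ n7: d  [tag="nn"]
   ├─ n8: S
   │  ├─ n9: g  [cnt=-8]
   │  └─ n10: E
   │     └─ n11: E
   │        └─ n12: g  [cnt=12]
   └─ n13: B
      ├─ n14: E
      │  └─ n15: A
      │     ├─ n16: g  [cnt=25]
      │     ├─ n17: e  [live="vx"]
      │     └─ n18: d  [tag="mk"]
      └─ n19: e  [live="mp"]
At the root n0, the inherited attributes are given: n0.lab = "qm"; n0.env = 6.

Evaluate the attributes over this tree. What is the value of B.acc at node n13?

27

1. n0.lab = "qm"  [given at root]
2. n0.env = 6  [given at root]
3. n1.acc = 24  [S₀.env + 18]
4. n3.lab = "vv"  ["vv"]
5. n3.env = 23  [23]
6. n4.cnt = 28  [terminal]
7. n3.cnt = 29  [S.env * -1 + 52]
8. n3.depth = -8  [-8]
9. n2.key = true  [S.cnt > 28]
10. n2.hot = 9  [S.cnt * 2 - 49]
11. n2.val = true  [true]
12. n1.sig = true  [D.val == true]
13. n5.tag = "mk"  [terminal]
14. n6.lab = "mkqm"  [d.tag ++ S₀.lab]
15. n6.env = 23  [S₀.env + 17]
16. n7.tag = "nn"  [terminal]
17. n8.lab = "mkqmnn"  [S₀.lab ++ d.tag]
18. n8.env = -5  [-5]
19. n9.cnt = -8  [terminal]
20. n10.mk = "nx"  ["nx"]
21. n11.mk = "pnx"  ["p" ++ E₀.mk]
22. n12.cnt = 12  [terminal]
23. n11.lab = "pp"  ["pp"]
24. n11.acc = -2  [g.cnt - 14]
25. n10.lab = "nxpp"  [E₀.mk ++ E₁.lab]
26. n10.acc = 2  [E₁.acc + 4]
27. n8.cnt = 15  [E.acc + 13]
28. n8.depth = 1  [g.cnt * -2 - 15]
29. n13.acc = 27  [S₁.cnt + 12]
30. n14.mk = "mu"  ["mu"]
31. n16.cnt = 25  [terminal]
32. n17.live = "vx"  [terminal]
33. n18.tag = "mk"  [terminal]
34. n15.fin = false  [false]
35. n15.env = "mu"  ["mu"]
36. n14.lab = "mumu"  [E.mk ++ A.env]
37. n14.acc = 27  [len(E.mk) + 25]
38. n19.live = "mp"  [terminal]
39. n13.sig = true  [E.acc > 26]
40. n6.cnt = 14  [14]
41. n6.depth = 12  [12]
42. n0.cnt = -7  [-7]
43. n0.depth = -7  [len(d.tag) - 9]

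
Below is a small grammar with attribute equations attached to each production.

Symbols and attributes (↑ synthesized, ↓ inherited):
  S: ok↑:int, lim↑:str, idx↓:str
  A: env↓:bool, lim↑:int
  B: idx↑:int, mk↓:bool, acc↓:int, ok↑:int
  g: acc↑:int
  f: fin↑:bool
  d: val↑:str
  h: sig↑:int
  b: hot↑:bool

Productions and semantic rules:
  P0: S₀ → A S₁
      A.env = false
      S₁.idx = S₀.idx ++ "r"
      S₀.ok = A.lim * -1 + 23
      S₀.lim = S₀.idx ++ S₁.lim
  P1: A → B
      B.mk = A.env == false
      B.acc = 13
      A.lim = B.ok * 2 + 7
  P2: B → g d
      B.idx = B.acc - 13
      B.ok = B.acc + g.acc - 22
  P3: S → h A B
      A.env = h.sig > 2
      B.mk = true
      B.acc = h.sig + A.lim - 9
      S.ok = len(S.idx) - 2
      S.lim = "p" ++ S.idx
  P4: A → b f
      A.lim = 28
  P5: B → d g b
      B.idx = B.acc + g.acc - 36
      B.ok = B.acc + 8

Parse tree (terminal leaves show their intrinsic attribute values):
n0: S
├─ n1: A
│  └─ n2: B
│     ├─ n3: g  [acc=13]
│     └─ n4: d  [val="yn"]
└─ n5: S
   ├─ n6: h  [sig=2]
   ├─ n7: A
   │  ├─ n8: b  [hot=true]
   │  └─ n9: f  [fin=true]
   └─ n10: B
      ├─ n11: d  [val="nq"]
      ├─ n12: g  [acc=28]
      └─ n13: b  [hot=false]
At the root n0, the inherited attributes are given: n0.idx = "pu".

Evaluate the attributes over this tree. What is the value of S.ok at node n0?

1. n0.idx = "pu"  [given at root]
2. n1.env = false  [false]
3. n2.mk = true  [A.env == false]
4. n2.acc = 13  [13]
5. n3.acc = 13  [terminal]
6. n4.val = "yn"  [terminal]
7. n2.idx = 0  [B.acc - 13]
8. n2.ok = 4  [B.acc + g.acc - 22]
9. n1.lim = 15  [B.ok * 2 + 7]
10. n5.idx = "pur"  [S₀.idx ++ "r"]
11. n6.sig = 2  [terminal]
12. n7.env = false  [h.sig > 2]
13. n8.hot = true  [terminal]
14. n9.fin = true  [terminal]
15. n7.lim = 28  [28]
16. n10.mk = true  [true]
17. n10.acc = 21  [h.sig + A.lim - 9]
18. n11.val = "nq"  [terminal]
19. n12.acc = 28  [terminal]
20. n13.hot = false  [terminal]
21. n10.idx = 13  [B.acc + g.acc - 36]
22. n10.ok = 29  [B.acc + 8]
23. n5.ok = 1  [len(S.idx) - 2]
24. n5.lim = "ppur"  ["p" ++ S.idx]
25. n0.ok = 8  [A.lim * -1 + 23]
26. n0.lim = "puppur"  [S₀.idx ++ S₁.lim]

8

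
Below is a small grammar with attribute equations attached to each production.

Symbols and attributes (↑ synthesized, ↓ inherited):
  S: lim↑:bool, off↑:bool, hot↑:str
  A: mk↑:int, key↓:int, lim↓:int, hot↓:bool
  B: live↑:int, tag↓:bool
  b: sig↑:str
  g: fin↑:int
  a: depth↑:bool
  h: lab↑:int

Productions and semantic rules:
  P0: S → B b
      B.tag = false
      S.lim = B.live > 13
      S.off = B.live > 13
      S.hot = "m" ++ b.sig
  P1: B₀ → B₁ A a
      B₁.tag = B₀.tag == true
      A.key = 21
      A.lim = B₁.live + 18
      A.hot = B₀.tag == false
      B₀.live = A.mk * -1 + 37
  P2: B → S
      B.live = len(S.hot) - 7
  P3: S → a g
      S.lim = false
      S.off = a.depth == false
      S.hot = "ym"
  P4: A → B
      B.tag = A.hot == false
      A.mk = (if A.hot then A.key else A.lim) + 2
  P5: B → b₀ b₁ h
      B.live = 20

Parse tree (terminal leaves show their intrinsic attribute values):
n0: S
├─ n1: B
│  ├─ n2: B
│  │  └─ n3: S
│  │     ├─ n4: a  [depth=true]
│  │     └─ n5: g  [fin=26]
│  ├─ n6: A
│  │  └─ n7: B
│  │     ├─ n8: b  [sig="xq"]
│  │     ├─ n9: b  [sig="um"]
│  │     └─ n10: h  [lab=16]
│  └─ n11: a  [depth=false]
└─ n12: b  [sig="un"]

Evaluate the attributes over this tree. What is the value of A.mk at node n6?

23

1. n1.tag = false  [false]
2. n2.tag = false  [B₀.tag == true]
3. n4.depth = true  [terminal]
4. n5.fin = 26  [terminal]
5. n3.lim = false  [false]
6. n3.off = false  [a.depth == false]
7. n3.hot = "ym"  ["ym"]
8. n2.live = -5  [len(S.hot) - 7]
9. n6.key = 21  [21]
10. n6.lim = 13  [B₁.live + 18]
11. n6.hot = true  [B₀.tag == false]
12. n7.tag = false  [A.hot == false]
13. n8.sig = "xq"  [terminal]
14. n9.sig = "um"  [terminal]
15. n10.lab = 16  [terminal]
16. n7.live = 20  [20]
17. n6.mk = 23  [(if A.hot then A.key else A.lim) + 2]
18. n11.depth = false  [terminal]
19. n1.live = 14  [A.mk * -1 + 37]
20. n12.sig = "un"  [terminal]
21. n0.lim = true  [B.live > 13]
22. n0.off = true  [B.live > 13]
23. n0.hot = "mun"  ["m" ++ b.sig]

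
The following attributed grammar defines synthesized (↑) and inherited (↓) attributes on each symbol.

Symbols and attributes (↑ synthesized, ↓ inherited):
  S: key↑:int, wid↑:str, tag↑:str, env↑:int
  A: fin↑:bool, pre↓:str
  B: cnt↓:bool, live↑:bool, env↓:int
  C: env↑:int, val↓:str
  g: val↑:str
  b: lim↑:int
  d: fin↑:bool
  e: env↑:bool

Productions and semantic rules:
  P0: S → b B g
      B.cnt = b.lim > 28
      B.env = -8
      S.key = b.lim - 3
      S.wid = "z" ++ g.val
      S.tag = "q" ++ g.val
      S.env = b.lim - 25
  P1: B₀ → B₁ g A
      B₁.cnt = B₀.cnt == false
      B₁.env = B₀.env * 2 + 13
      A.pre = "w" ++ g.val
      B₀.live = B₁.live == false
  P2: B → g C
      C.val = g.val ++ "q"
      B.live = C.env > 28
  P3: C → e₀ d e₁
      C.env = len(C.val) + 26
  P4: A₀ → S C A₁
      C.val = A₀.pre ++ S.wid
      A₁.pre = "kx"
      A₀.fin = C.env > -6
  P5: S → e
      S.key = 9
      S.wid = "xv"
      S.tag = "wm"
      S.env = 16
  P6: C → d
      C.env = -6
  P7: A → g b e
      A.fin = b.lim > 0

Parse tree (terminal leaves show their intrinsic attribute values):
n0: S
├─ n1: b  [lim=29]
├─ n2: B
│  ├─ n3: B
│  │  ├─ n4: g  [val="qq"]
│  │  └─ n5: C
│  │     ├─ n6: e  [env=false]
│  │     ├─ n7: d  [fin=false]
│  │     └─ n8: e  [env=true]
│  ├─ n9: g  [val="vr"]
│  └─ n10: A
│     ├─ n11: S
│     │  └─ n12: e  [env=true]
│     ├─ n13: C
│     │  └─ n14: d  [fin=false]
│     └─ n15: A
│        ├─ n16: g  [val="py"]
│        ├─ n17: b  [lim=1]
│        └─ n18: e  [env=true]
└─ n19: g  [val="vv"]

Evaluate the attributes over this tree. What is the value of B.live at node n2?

false

1. n1.lim = 29  [terminal]
2. n2.cnt = true  [b.lim > 28]
3. n2.env = -8  [-8]
4. n3.cnt = false  [B₀.cnt == false]
5. n3.env = -3  [B₀.env * 2 + 13]
6. n4.val = "qq"  [terminal]
7. n5.val = "qqq"  [g.val ++ "q"]
8. n6.env = false  [terminal]
9. n7.fin = false  [terminal]
10. n8.env = true  [terminal]
11. n5.env = 29  [len(C.val) + 26]
12. n3.live = true  [C.env > 28]
13. n9.val = "vr"  [terminal]
14. n10.pre = "wvr"  ["w" ++ g.val]
15. n12.env = true  [terminal]
16. n11.key = 9  [9]
17. n11.wid = "xv"  ["xv"]
18. n11.tag = "wm"  ["wm"]
19. n11.env = 16  [16]
20. n13.val = "wvrxv"  [A₀.pre ++ S.wid]
21. n14.fin = false  [terminal]
22. n13.env = -6  [-6]
23. n15.pre = "kx"  ["kx"]
24. n16.val = "py"  [terminal]
25. n17.lim = 1  [terminal]
26. n18.env = true  [terminal]
27. n15.fin = true  [b.lim > 0]
28. n10.fin = false  [C.env > -6]
29. n2.live = false  [B₁.live == false]
30. n19.val = "vv"  [terminal]
31. n0.key = 26  [b.lim - 3]
32. n0.wid = "zvv"  ["z" ++ g.val]
33. n0.tag = "qvv"  ["q" ++ g.val]
34. n0.env = 4  [b.lim - 25]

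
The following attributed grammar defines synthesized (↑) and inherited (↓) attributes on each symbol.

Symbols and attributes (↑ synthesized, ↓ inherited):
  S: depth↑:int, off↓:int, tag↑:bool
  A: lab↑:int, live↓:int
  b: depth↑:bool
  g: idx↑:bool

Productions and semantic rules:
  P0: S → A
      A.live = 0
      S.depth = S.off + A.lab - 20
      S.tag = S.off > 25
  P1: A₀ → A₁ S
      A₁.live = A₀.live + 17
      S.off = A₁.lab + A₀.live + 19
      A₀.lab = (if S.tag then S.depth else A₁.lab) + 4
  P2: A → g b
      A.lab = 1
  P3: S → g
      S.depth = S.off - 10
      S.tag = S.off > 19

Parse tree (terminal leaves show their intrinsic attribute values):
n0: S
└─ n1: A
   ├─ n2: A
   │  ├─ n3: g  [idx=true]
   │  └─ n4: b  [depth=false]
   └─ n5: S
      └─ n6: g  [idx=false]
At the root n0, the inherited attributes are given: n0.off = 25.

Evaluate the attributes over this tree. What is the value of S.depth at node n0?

1. n0.off = 25  [given at root]
2. n1.live = 0  [0]
3. n2.live = 17  [A₀.live + 17]
4. n3.idx = true  [terminal]
5. n4.depth = false  [terminal]
6. n2.lab = 1  [1]
7. n5.off = 20  [A₁.lab + A₀.live + 19]
8. n6.idx = false  [terminal]
9. n5.depth = 10  [S.off - 10]
10. n5.tag = true  [S.off > 19]
11. n1.lab = 14  [(if S.tag then S.depth else A₁.lab) + 4]
12. n0.depth = 19  [S.off + A.lab - 20]
13. n0.tag = false  [S.off > 25]

19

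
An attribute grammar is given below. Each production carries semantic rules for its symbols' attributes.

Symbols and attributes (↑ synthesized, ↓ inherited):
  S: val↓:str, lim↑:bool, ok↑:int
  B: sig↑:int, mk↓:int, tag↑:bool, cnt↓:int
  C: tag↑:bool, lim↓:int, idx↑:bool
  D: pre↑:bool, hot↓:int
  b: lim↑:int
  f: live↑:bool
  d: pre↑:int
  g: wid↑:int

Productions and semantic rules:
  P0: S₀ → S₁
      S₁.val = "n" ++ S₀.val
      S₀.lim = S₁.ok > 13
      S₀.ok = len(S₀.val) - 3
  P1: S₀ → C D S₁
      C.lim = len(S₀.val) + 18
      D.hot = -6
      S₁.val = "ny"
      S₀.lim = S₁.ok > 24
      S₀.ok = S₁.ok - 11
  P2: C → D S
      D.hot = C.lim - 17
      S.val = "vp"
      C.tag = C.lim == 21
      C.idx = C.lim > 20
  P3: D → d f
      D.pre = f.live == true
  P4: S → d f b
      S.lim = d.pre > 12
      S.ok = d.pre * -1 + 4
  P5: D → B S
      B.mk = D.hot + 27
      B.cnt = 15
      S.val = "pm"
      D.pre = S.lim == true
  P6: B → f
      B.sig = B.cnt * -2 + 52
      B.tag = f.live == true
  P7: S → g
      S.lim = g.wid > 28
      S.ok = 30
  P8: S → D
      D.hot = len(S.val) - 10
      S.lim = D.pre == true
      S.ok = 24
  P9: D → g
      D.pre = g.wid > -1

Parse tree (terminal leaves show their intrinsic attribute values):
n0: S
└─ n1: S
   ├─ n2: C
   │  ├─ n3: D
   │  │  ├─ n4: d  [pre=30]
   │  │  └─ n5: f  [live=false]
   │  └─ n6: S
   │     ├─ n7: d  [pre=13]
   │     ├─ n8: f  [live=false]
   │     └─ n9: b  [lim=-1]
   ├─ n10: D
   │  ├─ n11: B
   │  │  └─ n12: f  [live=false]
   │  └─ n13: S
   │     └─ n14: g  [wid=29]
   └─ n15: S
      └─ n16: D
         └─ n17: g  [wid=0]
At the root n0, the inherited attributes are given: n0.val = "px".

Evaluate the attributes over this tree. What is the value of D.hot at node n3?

1. n0.val = "px"  [given at root]
2. n1.val = "npx"  ["n" ++ S₀.val]
3. n2.lim = 21  [len(S₀.val) + 18]
4. n3.hot = 4  [C.lim - 17]
5. n4.pre = 30  [terminal]
6. n5.live = false  [terminal]
7. n3.pre = false  [f.live == true]
8. n6.val = "vp"  ["vp"]
9. n7.pre = 13  [terminal]
10. n8.live = false  [terminal]
11. n9.lim = -1  [terminal]
12. n6.lim = true  [d.pre > 12]
13. n6.ok = -9  [d.pre * -1 + 4]
14. n2.tag = true  [C.lim == 21]
15. n2.idx = true  [C.lim > 20]
16. n10.hot = -6  [-6]
17. n11.mk = 21  [D.hot + 27]
18. n11.cnt = 15  [15]
19. n12.live = false  [terminal]
20. n11.sig = 22  [B.cnt * -2 + 52]
21. n11.tag = false  [f.live == true]
22. n13.val = "pm"  ["pm"]
23. n14.wid = 29  [terminal]
24. n13.lim = true  [g.wid > 28]
25. n13.ok = 30  [30]
26. n10.pre = true  [S.lim == true]
27. n15.val = "ny"  ["ny"]
28. n16.hot = -8  [len(S.val) - 10]
29. n17.wid = 0  [terminal]
30. n16.pre = true  [g.wid > -1]
31. n15.lim = true  [D.pre == true]
32. n15.ok = 24  [24]
33. n1.lim = false  [S₁.ok > 24]
34. n1.ok = 13  [S₁.ok - 11]
35. n0.lim = false  [S₁.ok > 13]
36. n0.ok = -1  [len(S₀.val) - 3]

4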